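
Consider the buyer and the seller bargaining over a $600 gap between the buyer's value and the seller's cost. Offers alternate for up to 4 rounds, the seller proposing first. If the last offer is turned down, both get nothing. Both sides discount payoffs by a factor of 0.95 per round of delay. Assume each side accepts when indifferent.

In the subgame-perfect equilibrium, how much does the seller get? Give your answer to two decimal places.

57.08

By backward induction:
Round 4 (the buyer proposes): rejection yields 0 for the seller; the buyer offers 0 and keeps 600.
Round 3 (the seller proposes): the buyer can get 600 next round, worth 0.95 × 600 = 570 now; the seller offers that and keeps 30.
Round 2 (the buyer proposes): the seller can get 30 next round, worth 0.95 × 30 = 28.5 now; the buyer offers that and keeps 571.5.
Round 1 (the seller proposes): the buyer can get 571.5 next round, worth 0.95 × 571.5 = 542.925 now, so the seller offers 542.925, keeping 57.075.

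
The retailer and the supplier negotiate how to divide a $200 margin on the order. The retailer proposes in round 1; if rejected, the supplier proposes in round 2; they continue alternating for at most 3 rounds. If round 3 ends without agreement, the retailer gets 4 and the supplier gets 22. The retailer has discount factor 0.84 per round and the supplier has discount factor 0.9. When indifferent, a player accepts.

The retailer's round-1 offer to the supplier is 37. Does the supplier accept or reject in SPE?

Reject

Round 3 (the retailer proposes): the supplier gets 22 if talks fail, so the retailer offers 22 and keeps 178.
Round 2 (the supplier proposes): the retailer can get 178 next round, worth 0.84 × 178 = 149.52 now. The supplier offers 149.52 and keeps 200 − 149.52 = 50.48.
So by rejecting in round 1, the supplier gets 50.48 next round, worth 0.9 × 50.48 = 45.432 now.
Offer 37 < 45.432, so the supplier rejects.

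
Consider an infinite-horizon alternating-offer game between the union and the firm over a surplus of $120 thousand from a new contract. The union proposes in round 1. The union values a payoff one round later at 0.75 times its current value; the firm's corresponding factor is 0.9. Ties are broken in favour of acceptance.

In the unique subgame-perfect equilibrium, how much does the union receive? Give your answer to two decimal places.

In a stationary SPE each proposer offers the other exactly their discounted continuation value.
If the union keeps x when proposing and the firm keeps y when proposing, then x = 120 − 0.9y and y = 120 − 0.75x.
Solving: x = 120(1 − 0.9) / (1 − 0.75·0.9) = 12 / 0.325 ≈ 36.9231.
The firm gets 120 − 36.9231 ≈ 83.0769.

36.92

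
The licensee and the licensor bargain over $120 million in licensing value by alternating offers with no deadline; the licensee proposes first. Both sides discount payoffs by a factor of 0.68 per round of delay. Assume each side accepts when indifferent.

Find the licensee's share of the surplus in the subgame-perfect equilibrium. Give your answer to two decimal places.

71.43

In a stationary SPE each proposer offers the other exactly their discounted continuation value.
If the licensee keeps x when proposing and the licensor keeps y when proposing, then x = 120 − 0.68y and y = 120 − 0.68x.
Solving: x = 120(1 − 0.68) / (1 − 0.68·0.68) = 38.4 / 0.5376 ≈ 71.4286.
The licensor gets 120 − 71.4286 ≈ 48.5714.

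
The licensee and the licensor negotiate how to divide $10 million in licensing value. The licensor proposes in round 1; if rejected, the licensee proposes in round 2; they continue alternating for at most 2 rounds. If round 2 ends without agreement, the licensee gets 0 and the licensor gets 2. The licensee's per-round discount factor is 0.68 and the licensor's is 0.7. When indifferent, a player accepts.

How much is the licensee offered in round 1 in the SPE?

5.44

Round 2 (the licensee proposes): the licensor gets 2 if talks fail, so the licensee offers 2 and keeps 8.
Round 1 (the licensor proposes): the licensee can get 8 next round, worth 0.68 × 8 = 5.44 now, so the licensor offers 5.44, keeping 4.56.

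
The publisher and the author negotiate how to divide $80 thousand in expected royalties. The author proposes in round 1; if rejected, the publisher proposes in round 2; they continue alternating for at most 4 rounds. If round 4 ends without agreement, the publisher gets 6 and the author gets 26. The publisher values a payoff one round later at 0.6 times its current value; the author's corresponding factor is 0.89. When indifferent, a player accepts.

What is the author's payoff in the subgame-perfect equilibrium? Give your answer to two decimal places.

57.42

By backward induction:
Round 4 (the publisher proposes): the author gets 26 if talks fail, so the publisher offers 26 and keeps 54.
Round 3 (the author proposes): the publisher can get 54 next round, worth 0.6 × 54 = 32.4 now. The author offers 32.4 and keeps 80 − 32.4 = 47.6.
Round 2 (the publisher proposes): the author can get 47.6 next round, worth 0.89 × 47.6 = 42.364 now. The publisher offers 42.364 and keeps 80 − 42.364 = 37.636.
Round 1 (the author proposes): the publisher can get 37.636 next round, worth 0.6 × 37.636 = 22.5816 now; the author offers that and keeps 57.4184.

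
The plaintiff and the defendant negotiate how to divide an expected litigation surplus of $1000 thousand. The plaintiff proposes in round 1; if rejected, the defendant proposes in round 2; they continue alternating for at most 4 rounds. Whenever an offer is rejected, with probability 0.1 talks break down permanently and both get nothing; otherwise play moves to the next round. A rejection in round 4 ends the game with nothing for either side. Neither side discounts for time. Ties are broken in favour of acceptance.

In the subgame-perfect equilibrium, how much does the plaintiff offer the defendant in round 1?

Round 4 (the defendant proposes): the plaintiff will accept anything ≥ 0, so the defendant offers 0 and keeps 1000.
Round 3 (the plaintiff proposes): rejecting gives the defendant an expected 0.9 × 1000 = 900. The plaintiff offers 900 and keeps 1000 − 900 = 100.
Round 2 (the defendant proposes): rejecting gives the plaintiff an expected 0.9 × 100 = 90; the defendant offers that and keeps 910.
Round 1 (the plaintiff proposes): rejecting gives the defendant an expected 0.9 × 910 = 819; the plaintiff offers that and keeps 181.

819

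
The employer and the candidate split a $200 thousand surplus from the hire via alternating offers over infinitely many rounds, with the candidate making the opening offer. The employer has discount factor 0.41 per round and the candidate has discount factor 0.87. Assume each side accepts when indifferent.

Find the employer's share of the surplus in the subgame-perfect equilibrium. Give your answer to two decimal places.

16.57

When the candidate proposes, the employer accepts any offer worth at least 0.41 times what the employer would get by proposing next round; and vice versa.
This gives x = 200 − 0.41y and y = 200 − 0.87x, where x and y are each side's share when it proposes.
Hence (1 − 0.41·0.87)x = 200(1 − 0.41), i.e. 0.6433·x = 118.
x ≈ 183.4292; the employer's share is 200 − x ≈ 16.5708.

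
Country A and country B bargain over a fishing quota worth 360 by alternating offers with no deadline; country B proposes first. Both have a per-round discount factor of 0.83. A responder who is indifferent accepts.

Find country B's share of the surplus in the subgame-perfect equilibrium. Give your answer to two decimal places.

When country B proposes, country A accepts any offer worth at least 0.83 times what country A would get by proposing next round; and vice versa.
This gives x = 360 − 0.83y and y = 360 − 0.83x, where x and y are each side's share when it proposes.
Hence (1 − 0.83·0.83)x = 360(1 − 0.83), i.e. 0.3111·x = 61.2.
x ≈ 196.7213; country A's share is 360 − x ≈ 163.2787.

196.72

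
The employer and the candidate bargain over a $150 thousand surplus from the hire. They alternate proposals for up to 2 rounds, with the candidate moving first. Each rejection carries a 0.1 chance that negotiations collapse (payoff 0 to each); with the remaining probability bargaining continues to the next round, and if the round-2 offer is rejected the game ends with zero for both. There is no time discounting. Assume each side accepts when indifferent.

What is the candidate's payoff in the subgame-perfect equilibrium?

15

Round 2 (the employer proposes): rejection yields 0 for the candidate; the employer offers 0 and keeps 150.
Round 1 (the candidate proposes): rejecting gives the employer an expected 0.9 × 150 = 135. The candidate offers 135 and keeps 150 − 135 = 15.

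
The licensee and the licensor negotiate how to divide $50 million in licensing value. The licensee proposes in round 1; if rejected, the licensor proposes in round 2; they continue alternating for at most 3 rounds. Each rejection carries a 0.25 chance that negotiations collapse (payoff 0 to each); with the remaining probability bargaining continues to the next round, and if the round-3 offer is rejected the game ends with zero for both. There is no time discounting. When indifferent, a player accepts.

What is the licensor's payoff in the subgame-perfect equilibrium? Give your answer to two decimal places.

Round 3 (the licensee proposes): the licensor will accept anything ≥ 0, so the licensee offers 0 and keeps 50.
Round 2 (the licensor proposes): rejecting gives the licensee an expected 0.75 × 50 = 37.5; the licensor offers that and keeps 12.5.
Round 1 (the licensee proposes): rejecting gives the licensor an expected 0.75 × 12.5 = 9.375. The licensee offers 9.375 and keeps 50 − 9.375 = 40.625.

9.38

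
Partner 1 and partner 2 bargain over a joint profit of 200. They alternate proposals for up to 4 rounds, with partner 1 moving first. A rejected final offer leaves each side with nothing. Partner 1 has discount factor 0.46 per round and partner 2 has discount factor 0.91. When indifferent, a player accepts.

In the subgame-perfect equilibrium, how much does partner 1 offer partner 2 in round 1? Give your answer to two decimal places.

Round 4 (partner 2 proposes): partner 1 will accept anything ≥ 0, so partner 2 offers 0 and keeps 200.
Round 3 (partner 1 proposes): partner 2 can get 200 next round, worth 0.91 × 200 = 182 now. Partner 1 offers 182 and keeps 200 − 182 = 18.
Round 2 (partner 2 proposes): partner 1 can get 18 next round, worth 0.46 × 18 = 8.28 now. Partner 2 offers 8.28 and keeps 200 − 8.28 = 191.72.
Round 1 (partner 1 proposes): partner 2 can get 191.72 next round, worth 0.91 × 191.72 = 174.4652 now. Partner 1 offers 174.4652 and keeps 200 − 174.4652 = 25.5348.

174.47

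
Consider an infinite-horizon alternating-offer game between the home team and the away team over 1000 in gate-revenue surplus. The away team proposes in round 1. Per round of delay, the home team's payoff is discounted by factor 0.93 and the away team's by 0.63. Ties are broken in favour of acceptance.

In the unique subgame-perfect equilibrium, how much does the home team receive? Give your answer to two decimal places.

In a stationary SPE each proposer offers the other exactly their discounted continuation value.
If the away team keeps x when proposing and the home team keeps y when proposing, then x = 1000 − 0.93y and y = 1000 − 0.63x.
Solving: x = 1000(1 − 0.93) / (1 − 0.63·0.93) = 70 / 0.4141 ≈ 169.0413.
The home team gets 1000 − 169.0413 ≈ 830.9587.

830.96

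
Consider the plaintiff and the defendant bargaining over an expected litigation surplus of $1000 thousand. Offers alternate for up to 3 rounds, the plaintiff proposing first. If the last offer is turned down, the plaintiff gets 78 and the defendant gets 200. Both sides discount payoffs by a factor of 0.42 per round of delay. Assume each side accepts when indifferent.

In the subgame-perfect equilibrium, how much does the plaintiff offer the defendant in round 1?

278.88

Round 3 (the plaintiff proposes): the defendant gets 200 if talks fail, so the plaintiff offers 200 and keeps 800.
Round 2 (the defendant proposes): the plaintiff can get 800 next round, worth 0.42 × 800 = 336 now. The defendant offers 336 and keeps 1000 − 336 = 664.
Round 1 (the plaintiff proposes): the defendant can get 664 next round, worth 0.42 × 664 = 278.88 now; the plaintiff offers that and keeps 721.12.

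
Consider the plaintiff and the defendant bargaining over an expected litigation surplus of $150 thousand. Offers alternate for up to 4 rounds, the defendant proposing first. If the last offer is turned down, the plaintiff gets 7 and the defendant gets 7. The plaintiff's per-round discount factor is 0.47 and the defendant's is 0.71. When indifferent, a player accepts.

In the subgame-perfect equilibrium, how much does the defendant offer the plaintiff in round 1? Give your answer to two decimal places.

42.87

Round 4 (the plaintiff proposes): the defendant gets 7 if talks fail, so the plaintiff offers 7 and keeps 143.
Round 3 (the defendant proposes): the plaintiff can get 143 next round, worth 0.47 × 143 = 67.21 now; the defendant offers that and keeps 82.79.
Round 2 (the plaintiff proposes): the defendant can get 82.79 next round, worth 0.71 × 82.79 = 58.7809 now. The plaintiff offers 58.7809 and keeps 150 − 58.7809 = 91.2191.
Round 1 (the defendant proposes): the plaintiff can get 91.2191 next round, worth 0.47 × 91.2191 = 42.872977 now, so the defendant offers 42.872977, keeping 107.127023.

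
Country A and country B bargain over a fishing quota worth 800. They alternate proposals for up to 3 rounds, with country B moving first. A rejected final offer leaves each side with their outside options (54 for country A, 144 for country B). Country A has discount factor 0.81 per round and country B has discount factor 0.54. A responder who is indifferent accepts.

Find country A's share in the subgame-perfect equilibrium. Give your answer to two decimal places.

By backward induction:
Round 3 (country B proposes): country A gets 54 if talks fail, so country B offers 54 and keeps 746.
Round 2 (country A proposes): country B can get 746 next round, worth 0.54 × 746 = 402.84 now; country A offers that and keeps 397.16.
Round 1 (country B proposes): country A can get 397.16 next round, worth 0.81 × 397.16 = 321.6996 now. Country B offers 321.6996 and keeps 800 − 321.6996 = 478.3004.

321.70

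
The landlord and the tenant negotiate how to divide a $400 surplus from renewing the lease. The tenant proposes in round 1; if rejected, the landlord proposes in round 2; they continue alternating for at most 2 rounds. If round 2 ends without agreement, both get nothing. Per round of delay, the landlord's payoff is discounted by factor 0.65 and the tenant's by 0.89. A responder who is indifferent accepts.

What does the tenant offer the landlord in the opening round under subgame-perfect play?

Round 2 (the landlord proposes): rejection yields 0 for the tenant; the landlord offers 0 and keeps 400.
Round 1 (the tenant proposes): the landlord can get 400 next round, worth 0.65 × 400 = 260 now; the tenant offers that and keeps 140.

260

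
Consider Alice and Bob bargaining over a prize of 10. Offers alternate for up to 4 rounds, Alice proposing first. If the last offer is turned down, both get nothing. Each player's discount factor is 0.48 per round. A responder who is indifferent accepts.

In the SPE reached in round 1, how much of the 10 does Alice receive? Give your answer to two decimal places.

6.40

Round 4 (Bob proposes): Alice will accept anything ≥ 0, so Bob offers 0 and keeps 10.
Round 3 (Alice proposes): Bob can get 10 next round, worth 0.48 × 10 = 4.8 now. Alice offers 4.8 and keeps 10 − 4.8 = 5.2.
Round 2 (Bob proposes): Alice can get 5.2 next round, worth 0.48 × 5.2 = 2.496 now; Bob offers that and keeps 7.504.
Round 1 (Alice proposes): Bob can get 7.504 next round, worth 0.48 × 7.504 = 3.60192 now. Alice offers 3.60192 and keeps 10 − 3.60192 = 6.39808.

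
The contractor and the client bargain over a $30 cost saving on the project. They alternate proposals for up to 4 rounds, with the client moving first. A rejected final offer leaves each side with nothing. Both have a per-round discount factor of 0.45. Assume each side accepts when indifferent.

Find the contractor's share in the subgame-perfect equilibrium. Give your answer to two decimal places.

10.16

Work backward from the last round.
Round 4 (the contractor proposes): rejection yields 0 for the client; the contractor offers 0 and keeps 30.
Round 3 (the client proposes): the contractor can get 30 next round, worth 0.45 × 30 = 13.5 now, so the client offers 13.5, keeping 16.5.
Round 2 (the contractor proposes): the client can get 16.5 next round, worth 0.45 × 16.5 = 7.425 now; the contractor offers that and keeps 22.575.
Round 1 (the client proposes): the contractor can get 22.575 next round, worth 0.45 × 22.575 = 10.15875 now, so the client offers 10.15875, keeping 19.84125.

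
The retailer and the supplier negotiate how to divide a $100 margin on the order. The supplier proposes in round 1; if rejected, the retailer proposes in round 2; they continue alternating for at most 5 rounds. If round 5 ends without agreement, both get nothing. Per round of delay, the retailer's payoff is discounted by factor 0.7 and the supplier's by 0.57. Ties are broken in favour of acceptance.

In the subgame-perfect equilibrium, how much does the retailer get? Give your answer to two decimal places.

Round 5 (the supplier proposes): the retailer will accept anything ≥ 0, so the supplier offers 0 and keeps 100.
Round 4 (the retailer proposes): the supplier can get 100 next round, worth 0.57 × 100 = 57 now. The retailer offers 57 and keeps 100 − 57 = 43.
Round 3 (the supplier proposes): the retailer can get 43 next round, worth 0.7 × 43 = 30.1 now; the supplier offers that and keeps 69.9.
Round 2 (the retailer proposes): the supplier can get 69.9 next round, worth 0.57 × 69.9 = 39.843 now, so the retailer offers 39.843, keeping 60.157.
Round 1 (the supplier proposes): the retailer can get 60.157 next round, worth 0.7 × 60.157 = 42.1099 now; the supplier offers that and keeps 57.8901.

42.11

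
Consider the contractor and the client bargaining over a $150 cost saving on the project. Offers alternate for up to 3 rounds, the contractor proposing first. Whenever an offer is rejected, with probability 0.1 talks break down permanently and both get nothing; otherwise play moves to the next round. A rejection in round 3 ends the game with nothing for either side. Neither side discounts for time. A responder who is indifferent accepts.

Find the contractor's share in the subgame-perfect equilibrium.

Round 3 (the contractor proposes): the client will accept anything ≥ 0, so the contractor offers 0 and keeps 150.
Round 2 (the client proposes): rejecting gives the contractor an expected 0.9 × 150 = 135, so the client offers 135, keeping 15.
Round 1 (the contractor proposes): rejecting gives the client an expected 0.9 × 15 = 13.5. The contractor offers 13.5 and keeps 150 − 13.5 = 136.5.

136.5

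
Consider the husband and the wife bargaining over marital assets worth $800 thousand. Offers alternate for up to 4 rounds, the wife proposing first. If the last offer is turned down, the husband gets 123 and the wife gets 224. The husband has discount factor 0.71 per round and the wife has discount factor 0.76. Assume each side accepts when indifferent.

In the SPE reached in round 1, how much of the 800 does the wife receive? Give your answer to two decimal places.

443.01

Round 4 (the husband proposes): the wife gets 224 if talks fail, so the husband offers 224 and keeps 576.
Round 3 (the wife proposes): the husband can get 576 next round, worth 0.71 × 576 = 408.96 now; the wife offers that and keeps 391.04.
Round 2 (the husband proposes): the wife can get 391.04 next round, worth 0.76 × 391.04 = 297.1904 now, so the husband offers 297.1904, keeping 502.8096.
Round 1 (the wife proposes): the husband can get 502.8096 next round, worth 0.71 × 502.8096 = 356.994816 now. The wife offers 356.994816 and keeps 800 − 356.994816 = 443.005184.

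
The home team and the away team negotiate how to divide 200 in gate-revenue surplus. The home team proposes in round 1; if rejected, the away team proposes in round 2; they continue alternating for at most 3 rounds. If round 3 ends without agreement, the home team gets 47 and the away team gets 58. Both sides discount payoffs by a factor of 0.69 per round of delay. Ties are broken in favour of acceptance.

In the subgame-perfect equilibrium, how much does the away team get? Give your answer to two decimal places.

Round 3 (the home team proposes): the away team gets 58 if talks fail, so the home team offers 58 and keeps 142.
Round 2 (the away team proposes): the home team can get 142 next round, worth 0.69 × 142 = 97.98 now; the away team offers that and keeps 102.02.
Round 1 (the home team proposes): the away team can get 102.02 next round, worth 0.69 × 102.02 = 70.3938 now; the home team offers that and keeps 129.6062.

70.39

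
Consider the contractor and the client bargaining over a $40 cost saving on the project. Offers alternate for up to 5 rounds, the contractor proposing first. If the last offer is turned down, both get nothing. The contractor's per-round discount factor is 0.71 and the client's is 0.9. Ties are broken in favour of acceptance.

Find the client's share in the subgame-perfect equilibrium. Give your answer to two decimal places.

17.11

Round 5 (the contractor proposes): the client will accept anything ≥ 0, so the contractor offers 0 and keeps 40.
Round 4 (the client proposes): the contractor can get 40 next round, worth 0.71 × 40 = 28.4 now; the client offers that and keeps 11.6.
Round 3 (the contractor proposes): the client can get 11.6 next round, worth 0.9 × 11.6 = 10.44 now; the contractor offers that and keeps 29.56.
Round 2 (the client proposes): the contractor can get 29.56 next round, worth 0.71 × 29.56 = 20.9876 now; the client offers that and keeps 19.0124.
Round 1 (the contractor proposes): the client can get 19.0124 next round, worth 0.9 × 19.0124 = 17.11116 now, so the contractor offers 17.11116, keeping 22.88884.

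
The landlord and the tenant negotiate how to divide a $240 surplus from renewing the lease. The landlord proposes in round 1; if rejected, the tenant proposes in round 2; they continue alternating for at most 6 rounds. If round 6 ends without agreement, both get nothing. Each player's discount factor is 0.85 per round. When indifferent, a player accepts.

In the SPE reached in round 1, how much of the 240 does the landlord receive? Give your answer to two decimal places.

Round 6 (the tenant proposes): rejection yields 0 for the landlord; the tenant offers 0 and keeps 240.
Round 5 (the landlord proposes): the tenant can get 240 next round, worth 0.85 × 240 = 204 now; the landlord offers that and keeps 36.
Round 4 (the tenant proposes): the landlord can get 36 next round, worth 0.85 × 36 = 30.6 now; the tenant offers that and keeps 209.4.
Round 3 (the landlord proposes): the tenant can get 209.4 next round, worth 0.85 × 209.4 = 177.99 now. The landlord offers 177.99 and keeps 240 − 177.99 = 62.01.
Round 2 (the tenant proposes): the landlord can get 62.01 next round, worth 0.85 × 62.01 = 52.7085 now. The tenant offers 52.7085 and keeps 240 − 52.7085 = 187.2915.
Round 1 (the landlord proposes): the tenant can get 187.2915 next round, worth 0.85 × 187.2915 = 159.197775 now; the landlord offers that and keeps 80.802225.

80.80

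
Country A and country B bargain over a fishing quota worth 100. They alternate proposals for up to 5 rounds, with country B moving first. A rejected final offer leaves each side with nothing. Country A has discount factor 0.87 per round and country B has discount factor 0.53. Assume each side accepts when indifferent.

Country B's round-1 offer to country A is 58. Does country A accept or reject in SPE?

Reject

Round 5 (country B proposes): rejection yields 0 for country A; country B offers 0 and keeps 100.
Round 4 (country A proposes): country B can get 100 next round, worth 0.53 × 100 = 53 now. Country A offers 53 and keeps 100 − 53 = 47.
Round 3 (country B proposes): country A can get 47 next round, worth 0.87 × 47 = 40.89 now. Country B offers 40.89 and keeps 100 − 40.89 = 59.11.
Round 2 (country A proposes): country B can get 59.11 next round, worth 0.53 × 59.11 = 31.3283 now; country A offers that and keeps 68.6717.
So by rejecting in round 1, country A gets 68.6717 next round, worth 0.87 × 68.6717 = 59.744379 now.
Offer 58 < 59.744379, so country A rejects.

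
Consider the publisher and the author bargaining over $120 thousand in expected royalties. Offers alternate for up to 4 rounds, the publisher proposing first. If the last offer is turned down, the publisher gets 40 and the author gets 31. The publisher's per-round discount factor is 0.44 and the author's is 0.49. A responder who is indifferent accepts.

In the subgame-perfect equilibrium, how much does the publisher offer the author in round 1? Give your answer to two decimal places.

Solve by backward induction from round 4.
Round 4 (the author proposes): the publisher gets 40 if talks fail, so the author offers 40 and keeps 80.
Round 3 (the publisher proposes): the author can get 80 next round, worth 0.49 × 80 = 39.2 now; the publisher offers that and keeps 80.8.
Round 2 (the author proposes): the publisher can get 80.8 next round, worth 0.44 × 80.8 = 35.552 now, so the author offers 35.552, keeping 84.448.
Round 1 (the publisher proposes): the author can get 84.448 next round, worth 0.49 × 84.448 = 41.37952 now; the publisher offers that and keeps 78.62048.

41.38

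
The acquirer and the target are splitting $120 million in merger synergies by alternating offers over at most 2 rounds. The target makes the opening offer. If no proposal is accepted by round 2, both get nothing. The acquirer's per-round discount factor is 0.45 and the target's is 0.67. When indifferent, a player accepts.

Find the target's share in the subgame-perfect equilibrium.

Round 2 (the acquirer proposes): rejection yields 0 for the target; the acquirer offers 0 and keeps 120.
Round 1 (the target proposes): the acquirer can get 120 next round, worth 0.45 × 120 = 54 now, so the target offers 54, keeping 66.

66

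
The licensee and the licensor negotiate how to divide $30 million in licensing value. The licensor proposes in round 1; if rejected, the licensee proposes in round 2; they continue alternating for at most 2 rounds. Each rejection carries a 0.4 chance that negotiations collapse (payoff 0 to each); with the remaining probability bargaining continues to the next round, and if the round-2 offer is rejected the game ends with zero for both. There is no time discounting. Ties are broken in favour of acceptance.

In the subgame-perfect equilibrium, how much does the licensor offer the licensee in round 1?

By backward induction:
Round 2 (the licensee proposes): rejection yields 0 for the licensor; the licensee offers 0 and keeps 30.
Round 1 (the licensor proposes): rejecting gives the licensee an expected 0.6 × 30 = 18. The licensor offers 18 and keeps 30 − 18 = 12.

18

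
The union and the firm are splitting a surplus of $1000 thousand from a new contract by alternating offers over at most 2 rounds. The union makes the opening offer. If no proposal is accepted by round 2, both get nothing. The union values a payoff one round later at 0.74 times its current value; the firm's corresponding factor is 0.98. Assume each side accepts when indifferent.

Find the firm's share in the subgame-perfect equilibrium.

980

Work backward from the last round.
Round 2 (the firm proposes): rejection yields 0 for the union; the firm offers 0 and keeps 1000.
Round 1 (the union proposes): the firm can get 1000 next round, worth 0.98 × 1000 = 980 now; the union offers that and keeps 20.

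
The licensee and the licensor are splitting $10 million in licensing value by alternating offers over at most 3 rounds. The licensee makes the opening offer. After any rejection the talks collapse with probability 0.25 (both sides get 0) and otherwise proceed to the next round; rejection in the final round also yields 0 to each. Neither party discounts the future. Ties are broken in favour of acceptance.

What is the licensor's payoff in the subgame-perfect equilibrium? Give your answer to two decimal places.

1.88

Round 3 (the licensee proposes): rejection yields 0 for the licensor; the licensee offers 0 and keeps 10.
Round 2 (the licensor proposes): rejecting gives the licensee an expected 0.75 × 10 = 7.5, so the licensor offers 7.5, keeping 2.5.
Round 1 (the licensee proposes): rejecting gives the licensor an expected 0.75 × 2.5 = 1.875. The licensee offers 1.875 and keeps 10 − 1.875 = 8.125.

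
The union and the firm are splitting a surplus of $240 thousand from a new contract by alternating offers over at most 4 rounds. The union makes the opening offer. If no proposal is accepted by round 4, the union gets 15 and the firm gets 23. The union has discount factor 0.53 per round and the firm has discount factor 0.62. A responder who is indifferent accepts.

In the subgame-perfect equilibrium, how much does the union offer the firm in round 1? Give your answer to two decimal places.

115.78

Round 4 (the firm proposes): the union gets 15 if talks fail, so the firm offers 15 and keeps 225.
Round 3 (the union proposes): the firm can get 225 next round, worth 0.62 × 225 = 139.5 now; the union offers that and keeps 100.5.
Round 2 (the firm proposes): the union can get 100.5 next round, worth 0.53 × 100.5 = 53.265 now. The firm offers 53.265 and keeps 240 − 53.265 = 186.735.
Round 1 (the union proposes): the firm can get 186.735 next round, worth 0.62 × 186.735 = 115.7757 now; the union offers that and keeps 124.2243.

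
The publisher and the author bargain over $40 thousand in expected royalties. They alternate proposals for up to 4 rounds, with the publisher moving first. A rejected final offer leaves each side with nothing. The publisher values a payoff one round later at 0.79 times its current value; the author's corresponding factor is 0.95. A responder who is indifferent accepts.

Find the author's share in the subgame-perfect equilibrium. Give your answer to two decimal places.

36.50

Round 4 (the author proposes): the publisher will accept anything ≥ 0, so the author offers 0 and keeps 40.
Round 3 (the publisher proposes): the author can get 40 next round, worth 0.95 × 40 = 38 now; the publisher offers that and keeps 2.
Round 2 (the author proposes): the publisher can get 2 next round, worth 0.79 × 2 = 1.58 now, so the author offers 1.58, keeping 38.42.
Round 1 (the publisher proposes): the author can get 38.42 next round, worth 0.95 × 38.42 = 36.499 now; the publisher offers that and keeps 3.501.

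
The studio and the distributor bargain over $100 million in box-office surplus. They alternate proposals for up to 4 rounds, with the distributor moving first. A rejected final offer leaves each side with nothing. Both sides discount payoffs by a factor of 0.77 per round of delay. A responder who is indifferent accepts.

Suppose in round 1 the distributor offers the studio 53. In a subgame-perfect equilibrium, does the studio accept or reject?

Reject

Round 4 (the studio proposes): the distributor will accept anything ≥ 0, so the studio offers 0 and keeps 100.
Round 3 (the distributor proposes): the studio can get 100 next round, worth 0.77 × 100 = 77 now, so the distributor offers 77, keeping 23.
Round 2 (the studio proposes): the distributor can get 23 next round, worth 0.77 × 23 = 17.71 now. The studio offers 17.71 and keeps 100 − 17.71 = 82.29.
So by rejecting in round 1, the studio gets 82.29 next round, worth 0.77 × 82.29 = 63.3633 now.
Offer 53 < 63.3633, so the studio rejects.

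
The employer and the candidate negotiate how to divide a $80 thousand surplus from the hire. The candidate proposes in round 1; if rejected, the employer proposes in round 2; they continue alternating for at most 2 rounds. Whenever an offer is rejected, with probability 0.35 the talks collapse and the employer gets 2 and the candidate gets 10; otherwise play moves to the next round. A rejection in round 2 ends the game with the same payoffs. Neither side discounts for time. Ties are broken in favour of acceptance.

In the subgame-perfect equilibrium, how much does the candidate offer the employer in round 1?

By backward induction:
Round 2 (the employer proposes): the candidate gets 10 if talks fail, so the employer offers 10 and keeps 70.
Round 1 (the candidate proposes): rejecting gives the employer an expected 0.65 × 70 + 0.35 × 2 = 46.2, so the candidate offers 46.2, keeping 33.8.

46.2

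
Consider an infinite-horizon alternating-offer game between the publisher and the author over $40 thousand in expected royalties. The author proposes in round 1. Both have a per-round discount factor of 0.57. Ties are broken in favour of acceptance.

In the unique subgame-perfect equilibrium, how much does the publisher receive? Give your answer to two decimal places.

14.52

Let x be the author's share when the author proposes and y be the publisher's share when the publisher proposes.
The publisher accepts iff offered ≥ 0.57·y, so x = 40 − 0.57y. Symmetrically y = 40 − 0.57x.
Substituting: x = 40 − 0.57(40 − 0.57x), giving x(1 − 0.57·0.57) = 40(1 − 0.57).
So x = 40 × 0.43 / 0.6751 ≈ 25.4777, and the publisher receives 40 − x ≈ 14.5223.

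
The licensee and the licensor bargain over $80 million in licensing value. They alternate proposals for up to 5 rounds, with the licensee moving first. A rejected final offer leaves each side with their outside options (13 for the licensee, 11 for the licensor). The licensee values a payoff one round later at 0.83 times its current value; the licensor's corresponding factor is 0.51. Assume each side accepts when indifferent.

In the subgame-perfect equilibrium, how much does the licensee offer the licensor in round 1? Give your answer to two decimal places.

11.84

Round 5 (the licensee proposes): the licensor gets 11 if talks fail, so the licensee offers 11 and keeps 69.
Round 4 (the licensor proposes): the licensee can get 69 next round, worth 0.83 × 69 = 57.27 now. The licensor offers 57.27 and keeps 80 − 57.27 = 22.73.
Round 3 (the licensee proposes): the licensor can get 22.73 next round, worth 0.51 × 22.73 = 11.5923 now, so the licensee offers 11.5923, keeping 68.4077.
Round 2 (the licensor proposes): the licensee can get 68.4077 next round, worth 0.83 × 68.4077 = 56.778391 now. The licensor offers 56.778391 and keeps 80 − 56.778391 = 23.221609.
Round 1 (the licensee proposes): the licensor can get 23.221609 next round, worth 0.51 × 23.221609 = 11.84302059 now, so the licensee offers 11.84302059, keeping 68.15697941.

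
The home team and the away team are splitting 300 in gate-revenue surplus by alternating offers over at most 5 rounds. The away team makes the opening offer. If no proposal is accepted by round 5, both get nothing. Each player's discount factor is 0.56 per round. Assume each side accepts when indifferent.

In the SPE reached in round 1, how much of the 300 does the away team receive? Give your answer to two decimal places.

Round 5 (the away team proposes): rejection yields 0 for the home team; the away team offers 0 and keeps 300.
Round 4 (the home team proposes): the away team can get 300 next round, worth 0.56 × 300 = 168 now, so the home team offers 168, keeping 132.
Round 3 (the away team proposes): the home team can get 132 next round, worth 0.56 × 132 = 73.92 now. The away team offers 73.92 and keeps 300 − 73.92 = 226.08.
Round 2 (the home team proposes): the away team can get 226.08 next round, worth 0.56 × 226.08 = 126.6048 now, so the home team offers 126.6048, keeping 173.3952.
Round 1 (the away team proposes): the home team can get 173.3952 next round, worth 0.56 × 173.3952 = 97.101312 now, so the away team offers 97.101312, keeping 202.898688.

202.90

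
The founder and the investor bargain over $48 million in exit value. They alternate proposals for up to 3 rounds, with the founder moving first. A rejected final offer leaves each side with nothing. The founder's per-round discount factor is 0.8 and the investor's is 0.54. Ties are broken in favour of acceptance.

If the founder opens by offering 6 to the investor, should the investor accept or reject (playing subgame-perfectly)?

Accept

Round 3 (the founder proposes): rejection yields 0 for the investor; the founder offers 0 and keeps 48.
Round 2 (the investor proposes): the founder can get 48 next round, worth 0.8 × 48 = 38.4 now, so the investor offers 38.4, keeping 9.6.
So by rejecting in round 1, the investor gets 9.6 next round, worth 0.54 × 9.6 = 5.184 now.
Offer 6 ≥ 5.184, so the investor accepts.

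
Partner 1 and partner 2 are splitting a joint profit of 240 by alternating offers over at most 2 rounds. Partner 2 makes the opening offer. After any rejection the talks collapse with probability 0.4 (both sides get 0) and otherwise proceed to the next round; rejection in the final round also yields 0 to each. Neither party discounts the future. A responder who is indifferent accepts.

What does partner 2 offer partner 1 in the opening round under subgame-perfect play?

144

Round 2 (partner 1 proposes): rejection yields 0 for partner 2; partner 1 offers 0 and keeps 240.
Round 1 (partner 2 proposes): rejecting gives partner 1 an expected 0.6 × 240 = 144. Partner 2 offers 144 and keeps 240 − 144 = 96.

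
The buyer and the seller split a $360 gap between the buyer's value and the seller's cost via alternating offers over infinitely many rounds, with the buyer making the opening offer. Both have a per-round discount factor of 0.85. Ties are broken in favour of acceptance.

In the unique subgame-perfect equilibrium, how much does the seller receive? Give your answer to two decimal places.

165.41

Let x be the buyer's share when the buyer proposes and y be the seller's share when the seller proposes.
The seller accepts iff offered ≥ 0.85·y, so x = 360 − 0.85y. Symmetrically y = 360 − 0.85x.
Substituting: x = 360 − 0.85(360 − 0.85x), giving x(1 − 0.85·0.85) = 360(1 − 0.85).
So x = 360 × 0.15 / 0.2775 ≈ 194.5946, and the seller receives 360 − x ≈ 165.4054.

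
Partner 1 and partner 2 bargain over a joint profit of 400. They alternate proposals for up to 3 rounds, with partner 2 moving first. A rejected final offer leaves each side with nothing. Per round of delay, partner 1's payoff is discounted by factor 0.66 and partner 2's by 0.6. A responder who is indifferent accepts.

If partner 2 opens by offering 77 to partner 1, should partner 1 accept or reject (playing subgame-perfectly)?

Round 3 (partner 2 proposes): partner 1 will accept anything ≥ 0, so partner 2 offers 0 and keeps 400.
Round 2 (partner 1 proposes): partner 2 can get 400 next round, worth 0.6 × 400 = 240 now, so partner 1 offers 240, keeping 160.
So by rejecting in round 1, partner 1 gets 160 next round, worth 0.66 × 160 = 105.6 now.
Offer 77 < 105.6, so partner 1 rejects.

Reject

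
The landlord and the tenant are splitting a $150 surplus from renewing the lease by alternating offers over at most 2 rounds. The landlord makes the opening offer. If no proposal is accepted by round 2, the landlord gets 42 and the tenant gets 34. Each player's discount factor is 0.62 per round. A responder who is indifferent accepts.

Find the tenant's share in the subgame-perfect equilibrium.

Round 2 (the tenant proposes): the landlord gets 42 if talks fail, so the tenant offers 42 and keeps 108.
Round 1 (the landlord proposes): the tenant can get 108 next round, worth 0.62 × 108 = 66.96 now, so the landlord offers 66.96, keeping 83.04.

66.96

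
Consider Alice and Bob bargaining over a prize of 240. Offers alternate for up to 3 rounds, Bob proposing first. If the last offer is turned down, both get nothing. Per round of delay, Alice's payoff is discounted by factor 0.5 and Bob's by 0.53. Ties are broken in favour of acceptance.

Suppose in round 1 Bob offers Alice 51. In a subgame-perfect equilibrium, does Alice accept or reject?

Reject

Work out Alice's continuation value if the offer is rejected.
Round 3 (Bob proposes): rejection yields 0 for Alice; Bob offers 0 and keeps 240.
Round 2 (Alice proposes): Bob can get 240 next round, worth 0.53 × 240 = 127.2 now, so Alice offers 127.2, keeping 112.8.
So by rejecting in round 1, Alice gets 112.8 next round, worth 0.5 × 112.8 = 56.4 now.
Offer 51 < 56.4, so Alice rejects.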